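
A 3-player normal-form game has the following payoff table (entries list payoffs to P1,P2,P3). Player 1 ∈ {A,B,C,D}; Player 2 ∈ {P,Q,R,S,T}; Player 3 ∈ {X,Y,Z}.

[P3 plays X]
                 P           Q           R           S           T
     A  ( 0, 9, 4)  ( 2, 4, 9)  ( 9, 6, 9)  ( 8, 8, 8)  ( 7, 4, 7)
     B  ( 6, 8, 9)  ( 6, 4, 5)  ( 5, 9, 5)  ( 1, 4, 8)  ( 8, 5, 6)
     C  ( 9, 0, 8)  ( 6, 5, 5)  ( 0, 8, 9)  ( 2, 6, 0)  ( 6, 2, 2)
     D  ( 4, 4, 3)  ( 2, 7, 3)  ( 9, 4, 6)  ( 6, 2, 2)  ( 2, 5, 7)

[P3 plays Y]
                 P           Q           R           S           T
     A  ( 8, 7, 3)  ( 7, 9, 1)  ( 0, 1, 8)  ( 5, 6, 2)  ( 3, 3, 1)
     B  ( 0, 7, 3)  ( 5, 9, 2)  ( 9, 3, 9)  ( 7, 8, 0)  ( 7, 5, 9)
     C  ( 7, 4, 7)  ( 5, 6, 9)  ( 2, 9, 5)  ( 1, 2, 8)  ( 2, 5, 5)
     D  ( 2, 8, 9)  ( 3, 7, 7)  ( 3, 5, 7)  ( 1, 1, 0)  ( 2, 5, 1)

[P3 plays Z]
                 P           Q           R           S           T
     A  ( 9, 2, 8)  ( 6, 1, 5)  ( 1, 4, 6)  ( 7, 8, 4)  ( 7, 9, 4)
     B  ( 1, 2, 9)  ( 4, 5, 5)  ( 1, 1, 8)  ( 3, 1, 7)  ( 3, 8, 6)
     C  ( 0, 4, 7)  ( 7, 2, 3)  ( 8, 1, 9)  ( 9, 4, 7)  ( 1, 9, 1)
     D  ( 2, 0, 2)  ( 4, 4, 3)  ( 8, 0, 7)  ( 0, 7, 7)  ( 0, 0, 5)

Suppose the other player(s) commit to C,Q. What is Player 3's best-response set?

BR_3 = {Y}

u_3(X vs C,Q) = 5
u_3(Y vs C,Q) = 9
u_3(Z vs C,Q) = 3
max payoff 9 at {Y}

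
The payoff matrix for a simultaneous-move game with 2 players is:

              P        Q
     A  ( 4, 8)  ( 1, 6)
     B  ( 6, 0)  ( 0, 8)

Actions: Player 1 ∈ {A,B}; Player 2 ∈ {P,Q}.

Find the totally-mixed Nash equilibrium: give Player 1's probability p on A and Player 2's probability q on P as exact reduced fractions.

P1 mixes 4/5 on A; P2 mixes 1/3 on P

P1 indiff ⇒ q·4+(1-q)·1 = q·6+(1-q)·0 ⇒ q(-2) = (1-q)(-1) ⇒ q = 1/3
P2 indiff ⇒ p·8+(1-p)·0 = p·6+(1-p)·8 ⇒ p(2) = (1-p)(8) ⇒ p = 4/5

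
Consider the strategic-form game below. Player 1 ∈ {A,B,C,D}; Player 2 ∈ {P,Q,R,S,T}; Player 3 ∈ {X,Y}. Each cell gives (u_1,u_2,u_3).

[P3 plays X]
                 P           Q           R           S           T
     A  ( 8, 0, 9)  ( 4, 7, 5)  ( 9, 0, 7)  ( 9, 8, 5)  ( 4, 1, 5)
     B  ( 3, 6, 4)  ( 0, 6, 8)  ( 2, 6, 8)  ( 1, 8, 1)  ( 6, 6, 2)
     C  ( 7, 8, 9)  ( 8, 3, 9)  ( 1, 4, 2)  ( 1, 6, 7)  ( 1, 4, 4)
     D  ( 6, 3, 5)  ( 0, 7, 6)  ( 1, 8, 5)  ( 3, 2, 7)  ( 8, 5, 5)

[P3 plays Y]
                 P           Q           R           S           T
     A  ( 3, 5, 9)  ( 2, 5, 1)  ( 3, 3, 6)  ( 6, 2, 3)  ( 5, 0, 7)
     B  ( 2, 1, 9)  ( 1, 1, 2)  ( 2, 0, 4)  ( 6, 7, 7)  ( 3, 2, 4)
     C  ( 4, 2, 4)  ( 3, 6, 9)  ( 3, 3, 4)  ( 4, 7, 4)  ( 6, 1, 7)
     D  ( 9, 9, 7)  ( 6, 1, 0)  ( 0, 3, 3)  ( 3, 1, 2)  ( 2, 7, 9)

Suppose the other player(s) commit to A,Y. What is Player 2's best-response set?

u_2(P vs A,Y) = 5
u_2(Q vs A,Y) = 5
u_2(R vs A,Y) = 3
u_2(S vs A,Y) = 2
u_2(T vs A,Y) = 0
max payoff 5 at {P,Q}

argmax u_2 = {P,Q}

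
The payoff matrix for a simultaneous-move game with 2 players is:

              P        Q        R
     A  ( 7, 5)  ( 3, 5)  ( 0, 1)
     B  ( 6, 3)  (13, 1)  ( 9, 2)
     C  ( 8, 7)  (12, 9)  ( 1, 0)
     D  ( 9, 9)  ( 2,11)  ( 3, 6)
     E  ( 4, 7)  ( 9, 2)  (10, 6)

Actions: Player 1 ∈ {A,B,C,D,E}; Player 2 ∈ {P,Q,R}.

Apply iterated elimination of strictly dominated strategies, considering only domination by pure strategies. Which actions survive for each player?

P1 drop A (C beats it: P:8>7 Q:12>3 R:1>0)
P2 drop R (P beats it: B:3>2 C:7>0 D:9>6 E:7>6)
P1 drop E (B beats it: P:6>4 Q:13>9)
P1→{B,C,D} P2→{P,Q}

Remaining: P1:{B,C,D} P2:{P,Q}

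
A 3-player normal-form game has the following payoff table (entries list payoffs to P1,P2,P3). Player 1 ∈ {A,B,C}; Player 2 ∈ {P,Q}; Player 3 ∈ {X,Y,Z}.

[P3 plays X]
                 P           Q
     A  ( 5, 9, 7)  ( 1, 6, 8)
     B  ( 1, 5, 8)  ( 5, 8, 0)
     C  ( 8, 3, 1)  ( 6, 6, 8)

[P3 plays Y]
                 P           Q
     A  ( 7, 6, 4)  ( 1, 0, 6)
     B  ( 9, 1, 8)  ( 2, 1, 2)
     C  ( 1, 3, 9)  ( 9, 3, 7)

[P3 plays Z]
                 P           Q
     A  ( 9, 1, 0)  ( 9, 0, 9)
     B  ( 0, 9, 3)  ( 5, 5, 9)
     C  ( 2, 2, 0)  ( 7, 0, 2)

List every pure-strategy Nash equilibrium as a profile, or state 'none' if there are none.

Nash profiles: (B,P,Y), (C,Q,X)

(A,P,X): not NE [P1→C gives 8>5]
(A,P,Y): not NE [P1→B gives 9>7; P3→X gives 7>4]
(A,P,Z): not NE [P3→X gives 7>0]
(A,Q,X): not NE [P1→C gives 6>1; P2→P gives 9>6; P3→Z gives 9>8]
(A,Q,Y): not NE [P1→C gives 9>1; P2→P gives 6>0; P3→Z gives 9>6]
(A,Q,Z): not NE [P2→P gives 1>0]
(B,P,X): not NE [P1→C gives 8>1; P2→Q gives 8>5]
(B,P,Y): NE
(B,P,Z): not NE [P1→A gives 9>0; P3→Y gives 8>3]
(B,Q,X): not NE [P1→C gives 6>5; P3→Z gives 9>0]
(B,Q,Y): not NE [P1→C gives 9>2; P3→Z gives 9>2]
(B,Q,Z): not NE [P1→A gives 9>5; P2→P gives 9>5]
(C,P,X): not NE [P2→Q gives 6>3; P3→Y gives 9>1]
(C,P,Y): not NE [P1→B gives 9>1]
(C,P,Z): not NE [P1→A gives 9>2; P3→Y gives 9>0]
(C,Q,X): NE
(C,Q,Y): not NE [P3→X gives 8>7]
(C,Q,Z): not NE [P1→A gives 9>7; P2→P gives 2>0; P3→X gives 8>2]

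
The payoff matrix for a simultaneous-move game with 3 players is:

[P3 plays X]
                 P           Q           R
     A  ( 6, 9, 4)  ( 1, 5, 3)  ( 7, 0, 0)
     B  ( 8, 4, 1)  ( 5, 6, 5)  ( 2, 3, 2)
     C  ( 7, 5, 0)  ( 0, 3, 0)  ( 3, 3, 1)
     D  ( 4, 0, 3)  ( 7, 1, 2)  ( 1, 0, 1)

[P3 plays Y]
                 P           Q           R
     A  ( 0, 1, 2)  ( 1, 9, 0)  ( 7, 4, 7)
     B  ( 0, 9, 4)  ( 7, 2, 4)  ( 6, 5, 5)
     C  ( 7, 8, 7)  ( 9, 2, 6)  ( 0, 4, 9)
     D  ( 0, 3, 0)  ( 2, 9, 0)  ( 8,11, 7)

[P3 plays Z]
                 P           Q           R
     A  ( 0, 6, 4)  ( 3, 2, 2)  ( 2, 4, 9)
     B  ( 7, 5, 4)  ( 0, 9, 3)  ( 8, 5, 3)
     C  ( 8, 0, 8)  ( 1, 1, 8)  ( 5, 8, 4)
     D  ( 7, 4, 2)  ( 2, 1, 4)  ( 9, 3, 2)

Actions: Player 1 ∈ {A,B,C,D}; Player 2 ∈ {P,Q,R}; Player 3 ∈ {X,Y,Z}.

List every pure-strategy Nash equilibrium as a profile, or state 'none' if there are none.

(A,P,X): not NE [P1→B gives 8>6]
(A,P,Y): not NE [P1→C gives 7>0; P2→Q gives 9>1; P3→Z gives 4>2]
(A,P,Z): not NE [P1→C gives 8>0]
(A,Q,X): not NE [P1→D gives 7>1; P2→P gives 9>5]
(A,Q,Y): not NE [P1→C gives 9>1; P3→X gives 3>0]
(A,Q,Z): not NE [P2→P gives 6>2; P3→X gives 3>2]
(A,R,X): not NE [P2→P gives 9>0; P3→Z gives 9>0]
(A,R,Y): not NE [P1→D gives 8>7; P2→Q gives 9>4; P3→Z gives 9>7]
(A,R,Z): not NE [P1→D gives 9>2; P2→P gives 6>4]
(B,P,X): not NE [P2→Q gives 6>4; P3→Z gives 4>1]
(B,P,Y): not NE [P1→C gives 7>0]
(B,P,Z): not NE [P1→C gives 8>7; P2→Q gives 9>5]
(B,Q,X): not NE [P1→D gives 7>5]
(B,Q,Y): not NE [P1→C gives 9>7; P2→P gives 9>2; P3→X gives 5>4]
(B,Q,Z): not NE [P1→A gives 3>0; P3→X gives 5>3]
(B,R,X): not NE [P1→A gives 7>2; P2→Q gives 6>3; P3→Y gives 5>2]
(B,R,Y): not NE [P1→D gives 8>6; P2→P gives 9>5]
(B,R,Z): not NE [P1→D gives 9>8; P2→Q gives 9>5; P3→Y gives 5>3]
(C,P,X): not NE [P1→B gives 8>7; P3→Z gives 8>0]
(C,P,Y): not NE [P3→Z gives 8>7]
(C,P,Z): not NE [P2→R gives 8>0]
(C,Q,X): not NE [P1→D gives 7>0; P2→P gives 5>3; P3→Z gives 8>0]
(C,Q,Y): not NE [P2→P gives 8>2; P3→Z gives 8>6]
(C,Q,Z): not NE [P1→A gives 3>1; P2→R gives 8>1]
(C,R,X): not NE [P1→A gives 7>3; P2→P gives 5>3; P3→Y gives 9>1]
(C,R,Y): not NE [P1→D gives 8>0; P2→P gives 8>4]
(C,R,Z): not NE [P1→D gives 9>5; P3→Y gives 9>4]
(D,P,X): not NE [P1→B gives 8>4; P2→Q gives 1>0]
(D,P,Y): not NE [P1→C gives 7>0; P2→R gives 11>3; P3→X gives 3>0]
(D,P,Z): not NE [P1→C gives 8>7; P3→X gives 3>2]
(D,Q,X): not NE [P3→Z gives 4>2]
(D,Q,Y): not NE [P1→C gives 9>2; P2→R gives 11>9; P3→Z gives 4>0]
(D,Q,Z): not NE [P1→A gives 3>2; P2→P gives 4>1]
(D,R,X): not NE [P1→A gives 7>1; P2→Q gives 1>0; P3→Y gives 7>1]
(D,R,Y): NE
(D,R,Z): not NE [P2→P gives 4>3; P3→Y gives 7>2]

PSNE = {(D,R,Y)}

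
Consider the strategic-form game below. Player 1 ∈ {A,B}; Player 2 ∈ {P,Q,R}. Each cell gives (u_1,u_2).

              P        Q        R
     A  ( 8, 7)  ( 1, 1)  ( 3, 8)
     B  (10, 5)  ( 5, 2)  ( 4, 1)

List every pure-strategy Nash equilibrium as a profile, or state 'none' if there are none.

NE set: (B,P)

(A,P): not NE [P1→B gives 10>8; P2→R gives 8>7]
(A,Q): not NE [P1→B gives 5>1; P2→R gives 8>1]
(A,R): not NE [P1→B gives 4>3]
(B,P): NE
(B,Q): not NE [P2→P gives 5>2]
(B,R): not NE [P2→P gives 5>1]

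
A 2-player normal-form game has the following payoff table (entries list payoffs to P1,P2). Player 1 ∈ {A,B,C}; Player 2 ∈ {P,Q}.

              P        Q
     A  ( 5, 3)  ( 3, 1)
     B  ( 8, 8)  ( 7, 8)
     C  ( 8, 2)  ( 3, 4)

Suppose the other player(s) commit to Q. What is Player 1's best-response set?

BR_1 = {B}

u_1(A vs Q) = 3
u_1(B vs Q) = 7
u_1(C vs Q) = 3
max payoff 7 at {B}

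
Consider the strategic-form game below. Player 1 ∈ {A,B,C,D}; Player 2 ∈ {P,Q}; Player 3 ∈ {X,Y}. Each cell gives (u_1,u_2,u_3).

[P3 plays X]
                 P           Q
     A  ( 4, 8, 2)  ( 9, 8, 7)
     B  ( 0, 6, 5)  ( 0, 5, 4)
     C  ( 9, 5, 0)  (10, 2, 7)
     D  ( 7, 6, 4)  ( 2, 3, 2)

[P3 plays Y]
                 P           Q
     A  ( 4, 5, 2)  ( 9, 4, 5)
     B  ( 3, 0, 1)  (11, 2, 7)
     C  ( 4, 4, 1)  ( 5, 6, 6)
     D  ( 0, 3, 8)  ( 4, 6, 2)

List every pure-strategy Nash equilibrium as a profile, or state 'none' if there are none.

(A,P,X): not NE [P1→C gives 9>4]
(A,P,Y): NE
(A,Q,X): not NE [P1→C gives 10>9]
(A,Q,Y): not NE [P1→B gives 11>9; P2→P gives 5>4; P3→X gives 7>5]
(B,P,X): not NE [P1→C gives 9>0]
(B,P,Y): not NE [P1→C gives 4>3; P2→Q gives 2>0; P3→X gives 5>1]
(B,Q,X): not NE [P1→C gives 10>0; P2→P gives 6>5; P3→Y gives 7>4]
(B,Q,Y): NE
(C,P,X): not NE [P3→Y gives 1>0]
(C,P,Y): not NE [P2→Q gives 6>4]
(C,Q,X): not NE [P2→P gives 5>2]
(C,Q,Y): not NE [P1→B gives 11>5; P3→X gives 7>6]
(D,P,X): not NE [P1→C gives 9>7; P3→Y gives 8>4]
(D,P,Y): not NE [P1→C gives 4>0; P2→Q gives 6>3]
(D,Q,X): not NE [P1→C gives 10>2; P2→P gives 6>3]
(D,Q,Y): not NE [P1→B gives 11>4]

NE set: (A,P,Y), (B,Q,Y)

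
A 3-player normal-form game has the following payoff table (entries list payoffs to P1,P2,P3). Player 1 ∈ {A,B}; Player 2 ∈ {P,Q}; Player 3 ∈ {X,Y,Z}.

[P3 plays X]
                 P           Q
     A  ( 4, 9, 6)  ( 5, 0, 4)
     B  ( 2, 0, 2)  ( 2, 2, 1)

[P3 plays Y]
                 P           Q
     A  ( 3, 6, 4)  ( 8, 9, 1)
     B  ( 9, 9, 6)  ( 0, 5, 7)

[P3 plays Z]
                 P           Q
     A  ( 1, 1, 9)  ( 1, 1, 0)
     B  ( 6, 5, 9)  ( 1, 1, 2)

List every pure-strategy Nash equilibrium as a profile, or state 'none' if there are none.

(A,P,X): not NE [P3→Z gives 9>6]
(A,P,Y): not NE [P1→B gives 9>3; P2→Q gives 9>6; P3→Z gives 9>4]
(A,P,Z): not NE [P1→B gives 6>1]
(A,Q,X): not NE [P2→P gives 9>0]
(A,Q,Y): not NE [P3→X gives 4>1]
(A,Q,Z): not NE [P3→X gives 4>0]
(B,P,X): not NE [P1→A gives 4>2; P2→Q gives 2>0; P3→Z gives 9>2]
(B,P,Y): not NE [P3→Z gives 9>6]
(B,P,Z): NE
(B,Q,X): not NE [P1→A gives 5>2; P3→Y gives 7>1]
(B,Q,Y): not NE [P1→A gives 8>0; P2→P gives 9>5]
(B,Q,Z): not NE [P2→P gives 5>1; P3→Y gives 7>2]

NE set: (B,P,Z)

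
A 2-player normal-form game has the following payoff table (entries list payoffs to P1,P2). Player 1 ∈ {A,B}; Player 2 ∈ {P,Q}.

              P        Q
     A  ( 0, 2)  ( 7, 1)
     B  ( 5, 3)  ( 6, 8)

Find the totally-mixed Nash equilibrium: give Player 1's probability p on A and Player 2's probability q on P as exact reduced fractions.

P1 indiff ⇒ q·0+(1-q)·7 = q·5+(1-q)·6 ⇒ q(-5) = (1-q)(-1) ⇒ q = 1/6
P2 indiff ⇒ p·2+(1-p)·3 = p·1+(1-p)·8 ⇒ p(1) = (1-p)(5) ⇒ p = 5/6

p=5/6, q=1/6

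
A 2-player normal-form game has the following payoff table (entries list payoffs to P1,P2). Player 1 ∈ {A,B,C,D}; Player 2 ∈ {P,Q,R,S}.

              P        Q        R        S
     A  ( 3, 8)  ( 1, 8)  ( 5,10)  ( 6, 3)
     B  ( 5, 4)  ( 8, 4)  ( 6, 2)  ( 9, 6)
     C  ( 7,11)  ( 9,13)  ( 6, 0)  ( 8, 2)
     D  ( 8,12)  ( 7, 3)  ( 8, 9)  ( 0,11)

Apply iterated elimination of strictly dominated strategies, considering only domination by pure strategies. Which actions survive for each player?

IESDS → P1:{B,C,D} P2:{P,Q,S}

P1 drop A (B beats it: P:5>3 Q:8>1 R:6>5 S:9>6)
P2 drop R (P beats it: B:4>2 C:11>0 D:12>9)
P1→{B,C,D} P2→{P,Q,S}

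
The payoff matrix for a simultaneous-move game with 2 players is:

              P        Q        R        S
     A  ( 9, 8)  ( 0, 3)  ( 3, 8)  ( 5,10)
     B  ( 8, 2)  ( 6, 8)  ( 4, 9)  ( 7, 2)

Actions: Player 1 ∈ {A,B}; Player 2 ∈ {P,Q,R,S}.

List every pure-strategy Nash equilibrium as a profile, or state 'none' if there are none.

PSNE = {(B,R)}

(A,P): not NE [P2→S gives 10>8]
(A,Q): not NE [P1→B gives 6>0; P2→S gives 10>3]
(A,R): not NE [P1→B gives 4>3; P2→S gives 10>8]
(A,S): not NE [P1→B gives 7>5]
(B,P): not NE [P1→A gives 9>8; P2→R gives 9>2]
(B,Q): not NE [P2→R gives 9>8]
(B,R): NE
(B,S): not NE [P2→R gives 9>2]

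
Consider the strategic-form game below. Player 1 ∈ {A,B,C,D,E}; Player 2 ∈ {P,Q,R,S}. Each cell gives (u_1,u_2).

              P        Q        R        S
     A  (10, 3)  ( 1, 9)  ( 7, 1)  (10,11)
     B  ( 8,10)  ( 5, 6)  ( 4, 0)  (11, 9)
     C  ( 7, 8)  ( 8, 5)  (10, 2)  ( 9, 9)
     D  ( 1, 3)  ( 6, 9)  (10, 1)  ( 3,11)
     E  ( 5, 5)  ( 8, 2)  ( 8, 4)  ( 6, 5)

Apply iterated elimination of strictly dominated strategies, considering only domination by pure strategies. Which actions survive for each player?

Remaining: P1:{A,B} P2:{P,S}

P2 drop Q (S beats it: A:11>9 B:9>6 C:9>5 D:11>9 E:5>2)
P1 drop E (C beats it: P:7>5 R:10>8 S:9>6)
P2 drop R (P beats it: A:3>1 B:10>0 C:8>2 D:3>1)
P1 drop C (A beats it: P:10>7 S:10>9)
P1 drop D (A beats it: P:10>1 S:10>3)
P1→{A,B} P2→{P,S}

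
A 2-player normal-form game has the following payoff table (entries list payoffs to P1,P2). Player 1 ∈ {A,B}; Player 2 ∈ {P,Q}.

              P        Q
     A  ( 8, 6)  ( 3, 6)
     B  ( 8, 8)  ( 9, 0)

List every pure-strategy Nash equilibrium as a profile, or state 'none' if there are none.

NE set: (A,P), (B,P)

(A,P): NE
(A,Q): not NE [P1→B gives 9>3]
(B,P): NE
(B,Q): not NE [P2→P gives 8>0]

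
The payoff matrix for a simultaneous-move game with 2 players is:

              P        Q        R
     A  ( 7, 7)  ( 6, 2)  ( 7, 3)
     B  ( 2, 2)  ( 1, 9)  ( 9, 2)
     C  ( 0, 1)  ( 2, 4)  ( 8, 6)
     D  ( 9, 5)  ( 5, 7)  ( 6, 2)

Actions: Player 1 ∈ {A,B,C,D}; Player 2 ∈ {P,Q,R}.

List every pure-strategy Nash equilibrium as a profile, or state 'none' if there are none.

(A,P): not NE [P1→D gives 9>7]
(A,Q): not NE [P2→P gives 7>2]
(A,R): not NE [P1→B gives 9>7; P2→P gives 7>3]
(B,P): not NE [P1→D gives 9>2; P2→Q gives 9>2]
(B,Q): not NE [P1→A gives 6>1]
(B,R): not NE [P2→Q gives 9>2]
(C,P): not NE [P1→D gives 9>0; P2→R gives 6>1]
(C,Q): not NE [P1→A gives 6>2; P2→R gives 6>4]
(C,R): not NE [P1→B gives 9>8]
(D,P): not NE [P2→Q gives 7>5]
(D,Q): not NE [P1→A gives 6>5]
(D,R): not NE [P1→B gives 9>6; P2→Q gives 7>2]

No pure NE.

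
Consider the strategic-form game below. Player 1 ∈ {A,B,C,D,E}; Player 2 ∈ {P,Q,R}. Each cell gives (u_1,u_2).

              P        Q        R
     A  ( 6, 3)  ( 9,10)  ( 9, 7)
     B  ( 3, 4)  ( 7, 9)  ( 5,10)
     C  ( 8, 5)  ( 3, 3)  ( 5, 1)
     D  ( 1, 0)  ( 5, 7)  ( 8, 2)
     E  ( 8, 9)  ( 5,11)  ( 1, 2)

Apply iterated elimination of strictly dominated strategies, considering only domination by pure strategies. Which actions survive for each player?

P1 drop B (A beats it: P:6>3 Q:9>7 R:9>5)
P1 drop D (A beats it: P:6>1 Q:9>5 R:9>8)
P2 drop R (Q beats it: A:10>7 C:3>1 E:11>2)
P1→{A,C,E} P2→{P,Q}

Survivors P1:{A,C,E} P2:{P,Q}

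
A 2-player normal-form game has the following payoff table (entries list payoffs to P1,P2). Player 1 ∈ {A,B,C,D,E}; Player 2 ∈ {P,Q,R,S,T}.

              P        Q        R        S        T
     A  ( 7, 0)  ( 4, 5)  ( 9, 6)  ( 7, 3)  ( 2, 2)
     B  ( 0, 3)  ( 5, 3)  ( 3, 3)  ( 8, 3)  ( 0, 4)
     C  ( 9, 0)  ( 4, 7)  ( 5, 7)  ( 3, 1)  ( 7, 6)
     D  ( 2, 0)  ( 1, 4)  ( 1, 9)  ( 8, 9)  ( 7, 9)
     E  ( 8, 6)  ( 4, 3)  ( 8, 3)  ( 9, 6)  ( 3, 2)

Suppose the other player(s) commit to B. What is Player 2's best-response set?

argmax u_2 = {T}

u_2(P vs B) = 3
u_2(Q vs B) = 3
u_2(R vs B) = 3
u_2(S vs B) = 3
u_2(T vs B) = 4
max payoff 4 at {T}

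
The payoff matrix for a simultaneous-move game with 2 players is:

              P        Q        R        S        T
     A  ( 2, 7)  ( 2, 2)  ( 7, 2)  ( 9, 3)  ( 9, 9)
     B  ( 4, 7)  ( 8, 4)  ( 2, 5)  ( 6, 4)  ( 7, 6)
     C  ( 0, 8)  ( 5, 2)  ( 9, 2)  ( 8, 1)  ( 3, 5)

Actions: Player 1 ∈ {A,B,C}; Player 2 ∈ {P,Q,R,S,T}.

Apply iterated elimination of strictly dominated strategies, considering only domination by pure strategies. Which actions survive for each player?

P2 drop Q (P beats it: A:7>2 B:7>4 C:8>2)
P2 drop R (P beats it: A:7>2 B:7>5 C:8>2)
P1 drop C (A beats it: P:2>0 S:9>8 T:9>3)
P2 drop S (P beats it: A:7>3 B:7>4)
P1→{A,B} P2→{P,T}

Remaining: P1:{A,B} P2:{P,T}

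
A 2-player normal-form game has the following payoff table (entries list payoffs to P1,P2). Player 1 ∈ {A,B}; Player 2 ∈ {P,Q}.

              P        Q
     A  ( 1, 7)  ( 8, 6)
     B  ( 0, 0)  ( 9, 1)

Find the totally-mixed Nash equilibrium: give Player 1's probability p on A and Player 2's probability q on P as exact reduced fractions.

P1 indiff ⇒ q·1+(1-q)·8 = q·0+(1-q)·9 ⇒ q(1) = (1-q)(1) ⇒ q = 1/2
P2 indiff ⇒ p·7+(1-p)·0 = p·6+(1-p)·1 ⇒ p(1) = (1-p)(1) ⇒ p = 1/2

(p,q) = (1/2, 1/2)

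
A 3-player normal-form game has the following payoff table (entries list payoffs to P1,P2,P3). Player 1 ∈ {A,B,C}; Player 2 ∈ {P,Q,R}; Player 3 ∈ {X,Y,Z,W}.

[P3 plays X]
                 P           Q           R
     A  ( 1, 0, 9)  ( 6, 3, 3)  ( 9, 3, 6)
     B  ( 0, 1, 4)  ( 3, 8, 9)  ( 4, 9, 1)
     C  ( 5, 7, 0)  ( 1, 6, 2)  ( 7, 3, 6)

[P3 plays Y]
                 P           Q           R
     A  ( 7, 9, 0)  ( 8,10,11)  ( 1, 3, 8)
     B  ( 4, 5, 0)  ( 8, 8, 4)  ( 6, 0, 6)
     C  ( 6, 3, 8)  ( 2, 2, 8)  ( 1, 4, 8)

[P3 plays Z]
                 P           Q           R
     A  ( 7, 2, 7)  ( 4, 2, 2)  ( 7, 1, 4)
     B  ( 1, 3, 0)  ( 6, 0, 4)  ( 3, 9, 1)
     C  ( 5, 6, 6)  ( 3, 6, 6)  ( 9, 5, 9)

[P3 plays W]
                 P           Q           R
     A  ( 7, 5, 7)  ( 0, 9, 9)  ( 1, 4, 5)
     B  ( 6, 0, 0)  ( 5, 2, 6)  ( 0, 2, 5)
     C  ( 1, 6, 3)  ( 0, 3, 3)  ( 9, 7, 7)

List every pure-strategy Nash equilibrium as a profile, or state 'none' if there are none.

PSNE = {(A,Q,Y)}

(A,P,X): not NE [P1→C gives 5>1; P2→R gives 3>0]
(A,P,Y): not NE [P2→Q gives 10>9; P3→X gives 9>0]
(A,P,Z): not NE [P3→X gives 9>7]
(A,P,W): not NE [P2→Q gives 9>5; P3→X gives 9>7]
(A,Q,X): not NE [P3→Y gives 11>3]
(A,Q,Y): NE
(A,Q,Z): not NE [P1→B gives 6>4; P3→Y gives 11>2]
(A,Q,W): not NE [P1→B gives 5>0; P3→Y gives 11>9]
(A,R,X): not NE [P3→Y gives 8>6]
(A,R,Y): not NE [P1→B gives 6>1; P2→Q gives 10>3]
(A,R,Z): not NE [P1→C gives 9>7; P2→Q gives 2>1; P3→Y gives 8>4]
(A,R,W): not NE [P1→C gives 9>1; P2→Q gives 9>4; P3→Y gives 8>5]
(B,P,X): not NE [P1→C gives 5>0; P2→R gives 9>1]
(B,P,Y): not NE [P1→A gives 7>4; P2→Q gives 8>5; P3→X gives 4>0]
(B,P,Z): not NE [P1→A gives 7>1; P2→R gives 9>3; P3→X gives 4>0]
(B,P,W): not NE [P1→A gives 7>6; P2→R gives 2>0; P3→X gives 4>0]
(B,Q,X): not NE [P1→A gives 6>3; P2→R gives 9>8]
(B,Q,Y): not NE [P3→X gives 9>4]
(B,Q,Z): not NE [P2→R gives 9>0; P3→X gives 9>4]
(B,Q,W): not NE [P3→X gives 9>6]
(B,R,X): not NE [P1→A gives 9>4; P3→Y gives 6>1]
(B,R,Y): not NE [P2→Q gives 8>0]
(B,R,Z): not NE [P1→C gives 9>3; P3→Y gives 6>1]
(B,R,W): not NE [P1→C gives 9>0; P3→Y gives 6>5]
(C,P,X): not NE [P3→Y gives 8>0]
(C,P,Y): not NE [P1→A gives 7>6; P2→R gives 4>3]
(C,P,Z): not NE [P1→A gives 7>5; P3→Y gives 8>6]
(C,P,W): not NE [P1→A gives 7>1; P2→R gives 7>6; P3→Y gives 8>3]
(C,Q,X): not NE [P1→A gives 6>1; P2→P gives 7>6; P3→Y gives 8>2]
(C,Q,Y): not NE [P1→B gives 8>2; P2→R gives 4>2]
(C,Q,Z): not NE [P1→B gives 6>3; P3→Y gives 8>6]
(C,Q,W): not NE [P1→B gives 5>0; P2→R gives 7>3; P3→Y gives 8>3]
(C,R,X): not NE [P1→A gives 9>7; P2→P gives 7>3; P3→Z gives 9>6]
(C,R,Y): not NE [P1→B gives 6>1; P3→Z gives 9>8]
(C,R,Z): not NE [P2→Q gives 6>5]
(C,R,W): not NE [P3→Z gives 9>7]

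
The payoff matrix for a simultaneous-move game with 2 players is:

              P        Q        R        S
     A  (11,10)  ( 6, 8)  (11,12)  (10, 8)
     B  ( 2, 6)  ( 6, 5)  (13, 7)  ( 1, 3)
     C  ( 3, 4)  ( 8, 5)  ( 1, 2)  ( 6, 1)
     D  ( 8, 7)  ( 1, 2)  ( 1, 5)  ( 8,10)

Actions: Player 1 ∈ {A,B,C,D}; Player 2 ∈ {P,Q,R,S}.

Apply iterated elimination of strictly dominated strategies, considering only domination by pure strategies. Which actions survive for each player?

P1 drop D (A beats it: P:11>8 Q:6>1 R:11>1 S:10>8)
P2 drop S (P beats it: A:10>8 B:6>3 C:4>1)
P1→{A,B,C} P2→{P,Q,R}

Survivors P1:{A,B,C} P2:{P,Q,R}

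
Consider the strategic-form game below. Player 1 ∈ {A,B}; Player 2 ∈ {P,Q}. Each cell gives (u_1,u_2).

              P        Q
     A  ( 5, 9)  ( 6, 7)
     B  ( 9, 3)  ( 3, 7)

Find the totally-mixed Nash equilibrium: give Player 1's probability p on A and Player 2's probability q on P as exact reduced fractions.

P1 indiff ⇒ q·5+(1-q)·6 = q·9+(1-q)·3 ⇒ q(-4) = (1-q)(-3) ⇒ q = 3/7
P2 indiff ⇒ p·9+(1-p)·3 = p·7+(1-p)·7 ⇒ p(2) = (1-p)(4) ⇒ p = 2/3

p=2/3, q=3/7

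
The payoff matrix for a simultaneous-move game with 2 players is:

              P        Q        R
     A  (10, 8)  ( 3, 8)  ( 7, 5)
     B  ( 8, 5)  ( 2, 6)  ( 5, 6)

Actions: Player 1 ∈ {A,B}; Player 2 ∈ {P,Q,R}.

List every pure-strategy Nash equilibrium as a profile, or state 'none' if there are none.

(A,P): NE
(A,Q): NE
(A,R): not NE [P2→Q gives 8>5]
(B,P): not NE [P1→A gives 10>8; P2→R gives 6>5]
(B,Q): not NE [P1→A gives 3>2]
(B,R): not NE [P1→A gives 7>5]

PSNE = {(A,P), (A,Q)}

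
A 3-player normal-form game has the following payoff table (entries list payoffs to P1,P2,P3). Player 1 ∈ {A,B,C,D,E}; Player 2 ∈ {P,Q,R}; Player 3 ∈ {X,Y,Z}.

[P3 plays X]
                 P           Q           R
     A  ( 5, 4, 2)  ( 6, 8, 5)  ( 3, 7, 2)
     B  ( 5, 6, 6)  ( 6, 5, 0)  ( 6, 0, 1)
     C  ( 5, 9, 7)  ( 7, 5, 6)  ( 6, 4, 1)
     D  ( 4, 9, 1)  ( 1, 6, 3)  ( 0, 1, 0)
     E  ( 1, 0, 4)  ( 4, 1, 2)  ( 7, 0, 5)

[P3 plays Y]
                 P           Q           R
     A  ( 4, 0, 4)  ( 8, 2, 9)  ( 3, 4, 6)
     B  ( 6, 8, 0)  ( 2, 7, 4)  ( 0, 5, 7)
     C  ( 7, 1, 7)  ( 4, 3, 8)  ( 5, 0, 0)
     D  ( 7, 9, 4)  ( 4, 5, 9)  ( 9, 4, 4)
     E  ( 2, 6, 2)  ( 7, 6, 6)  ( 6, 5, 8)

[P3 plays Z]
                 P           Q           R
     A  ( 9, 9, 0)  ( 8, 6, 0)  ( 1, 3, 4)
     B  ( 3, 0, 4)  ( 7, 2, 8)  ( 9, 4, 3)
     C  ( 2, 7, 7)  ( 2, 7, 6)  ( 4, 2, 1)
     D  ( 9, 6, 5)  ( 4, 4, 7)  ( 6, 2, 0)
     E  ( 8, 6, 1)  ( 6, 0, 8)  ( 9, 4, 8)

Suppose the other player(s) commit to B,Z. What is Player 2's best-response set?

argmax u_2 = {R}

u_2(P vs B,Z) = 0
u_2(Q vs B,Z) = 2
u_2(R vs B,Z) = 4
max payoff 4 at {R}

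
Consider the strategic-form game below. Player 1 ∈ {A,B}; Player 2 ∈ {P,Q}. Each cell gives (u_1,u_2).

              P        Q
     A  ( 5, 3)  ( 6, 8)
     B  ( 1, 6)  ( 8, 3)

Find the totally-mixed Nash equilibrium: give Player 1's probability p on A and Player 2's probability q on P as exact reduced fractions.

P1 indiff ⇒ q·5+(1-q)·6 = q·1+(1-q)·8 ⇒ q(4) = (1-q)(2) ⇒ q = 1/3
P2 indiff ⇒ p·3+(1-p)·6 = p·8+(1-p)·3 ⇒ p(-5) = (1-p)(-3) ⇒ p = 3/8

(p,q) = (3/8, 1/3)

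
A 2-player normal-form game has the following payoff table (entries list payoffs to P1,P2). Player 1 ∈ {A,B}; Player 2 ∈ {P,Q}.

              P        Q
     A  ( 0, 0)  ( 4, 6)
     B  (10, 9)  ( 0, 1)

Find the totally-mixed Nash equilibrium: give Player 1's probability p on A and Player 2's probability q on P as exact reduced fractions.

(p,q) = (4/7, 2/7)

P1 indiff ⇒ q·0+(1-q)·4 = q·10+(1-q)·0 ⇒ q(-10) = (1-q)(-4) ⇒ q = 2/7
P2 indiff ⇒ p·0+(1-p)·9 = p·6+(1-p)·1 ⇒ p(-6) = (1-p)(-8) ⇒ p = 4/7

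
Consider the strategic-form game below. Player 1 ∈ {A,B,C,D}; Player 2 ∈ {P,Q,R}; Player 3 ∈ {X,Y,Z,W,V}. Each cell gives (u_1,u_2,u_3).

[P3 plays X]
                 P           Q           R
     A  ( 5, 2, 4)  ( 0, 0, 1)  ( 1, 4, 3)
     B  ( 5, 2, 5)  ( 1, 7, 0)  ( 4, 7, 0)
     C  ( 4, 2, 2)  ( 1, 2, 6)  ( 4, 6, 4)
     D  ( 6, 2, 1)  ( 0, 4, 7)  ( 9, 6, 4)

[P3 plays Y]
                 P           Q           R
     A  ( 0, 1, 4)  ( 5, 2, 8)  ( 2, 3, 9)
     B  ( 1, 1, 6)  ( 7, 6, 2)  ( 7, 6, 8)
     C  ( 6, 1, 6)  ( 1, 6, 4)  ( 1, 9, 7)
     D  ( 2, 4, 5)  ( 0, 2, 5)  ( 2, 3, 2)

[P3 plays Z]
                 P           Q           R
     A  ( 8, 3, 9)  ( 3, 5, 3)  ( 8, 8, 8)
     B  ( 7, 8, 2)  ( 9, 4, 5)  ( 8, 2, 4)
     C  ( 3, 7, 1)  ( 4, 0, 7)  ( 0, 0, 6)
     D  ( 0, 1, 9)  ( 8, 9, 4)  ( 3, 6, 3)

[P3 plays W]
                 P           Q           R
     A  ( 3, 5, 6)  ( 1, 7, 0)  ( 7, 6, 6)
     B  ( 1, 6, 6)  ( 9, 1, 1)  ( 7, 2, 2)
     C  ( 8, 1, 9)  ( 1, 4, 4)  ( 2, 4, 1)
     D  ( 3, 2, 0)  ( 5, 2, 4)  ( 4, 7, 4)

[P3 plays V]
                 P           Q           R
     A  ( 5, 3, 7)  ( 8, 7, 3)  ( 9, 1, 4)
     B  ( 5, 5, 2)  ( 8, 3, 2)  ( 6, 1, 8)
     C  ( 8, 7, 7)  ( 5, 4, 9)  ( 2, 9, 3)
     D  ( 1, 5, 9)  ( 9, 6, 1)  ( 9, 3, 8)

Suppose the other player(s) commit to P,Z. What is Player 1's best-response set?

u_1(A vs P,Z) = 8
u_1(B vs P,Z) = 7
u_1(C vs P,Z) = 3
u_1(D vs P,Z) = 0
max payoff 8 at {A}

P1 best: {A}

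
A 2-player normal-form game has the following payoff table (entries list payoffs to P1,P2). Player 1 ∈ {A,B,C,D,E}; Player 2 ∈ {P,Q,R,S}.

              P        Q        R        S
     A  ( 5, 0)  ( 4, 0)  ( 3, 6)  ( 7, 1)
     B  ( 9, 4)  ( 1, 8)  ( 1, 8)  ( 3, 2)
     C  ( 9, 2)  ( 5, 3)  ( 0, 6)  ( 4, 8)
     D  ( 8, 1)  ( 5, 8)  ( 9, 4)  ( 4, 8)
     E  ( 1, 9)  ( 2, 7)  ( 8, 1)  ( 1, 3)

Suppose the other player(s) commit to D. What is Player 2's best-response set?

u_2(P vs D) = 1
u_2(Q vs D) = 8
u_2(R vs D) = 4
u_2(S vs D) = 8
max payoff 8 at {Q,S}

P2 best: {Q,S}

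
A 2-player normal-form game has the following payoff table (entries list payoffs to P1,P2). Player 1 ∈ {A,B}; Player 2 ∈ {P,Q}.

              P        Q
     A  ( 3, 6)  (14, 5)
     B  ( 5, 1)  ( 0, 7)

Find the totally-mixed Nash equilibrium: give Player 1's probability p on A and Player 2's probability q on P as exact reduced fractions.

p=6/7, q=7/8

P1 indiff ⇒ q·3+(1-q)·14 = q·5+(1-q)·0 ⇒ q(-2) = (1-q)(-14) ⇒ q = 7/8
P2 indiff ⇒ p·6+(1-p)·1 = p·5+(1-p)·7 ⇒ p(1) = (1-p)(6) ⇒ p = 6/7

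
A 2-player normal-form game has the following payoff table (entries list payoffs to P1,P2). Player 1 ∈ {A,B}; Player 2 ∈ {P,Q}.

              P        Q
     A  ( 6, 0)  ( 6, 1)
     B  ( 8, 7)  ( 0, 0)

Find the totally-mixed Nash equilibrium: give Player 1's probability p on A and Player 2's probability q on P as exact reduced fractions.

P1 mixes 7/8 on A; P2 mixes 3/4 on P

P1 indiff ⇒ q·6+(1-q)·6 = q·8+(1-q)·0 ⇒ q(-2) = (1-q)(-6) ⇒ q = 3/4
P2 indiff ⇒ p·0+(1-p)·7 = p·1+(1-p)·0 ⇒ p(-1) = (1-p)(-7) ⇒ p = 7/8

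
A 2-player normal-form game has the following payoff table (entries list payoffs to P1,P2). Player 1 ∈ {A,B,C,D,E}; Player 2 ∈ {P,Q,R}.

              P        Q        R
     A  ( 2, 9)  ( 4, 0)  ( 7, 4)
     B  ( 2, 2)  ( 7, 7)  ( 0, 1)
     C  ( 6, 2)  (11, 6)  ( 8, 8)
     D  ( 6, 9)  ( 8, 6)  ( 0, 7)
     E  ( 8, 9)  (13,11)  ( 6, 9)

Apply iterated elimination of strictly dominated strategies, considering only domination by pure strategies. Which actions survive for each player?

P1 drop A (C beats it: P:6>2 Q:11>4 R:8>7)
P1 drop B (C beats it: P:6>2 Q:11>7 R:8>0)
P1 drop D (E beats it: P:8>6 Q:13>8 R:6>0)
P2 drop P (Q beats it: C:6>2 E:11>9)
P1→{C,E} P2→{Q,R}

Survivors P1:{C,E} P2:{Q,R}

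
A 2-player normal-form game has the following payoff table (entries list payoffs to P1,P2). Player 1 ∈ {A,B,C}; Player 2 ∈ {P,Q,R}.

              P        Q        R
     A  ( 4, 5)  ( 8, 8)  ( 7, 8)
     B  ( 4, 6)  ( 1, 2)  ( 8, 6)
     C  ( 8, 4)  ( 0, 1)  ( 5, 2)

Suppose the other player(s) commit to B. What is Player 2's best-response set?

P2 best: {P,R}

u_2(P vs B) = 6
u_2(Q vs B) = 2
u_2(R vs B) = 6
max payoff 6 at {P,R}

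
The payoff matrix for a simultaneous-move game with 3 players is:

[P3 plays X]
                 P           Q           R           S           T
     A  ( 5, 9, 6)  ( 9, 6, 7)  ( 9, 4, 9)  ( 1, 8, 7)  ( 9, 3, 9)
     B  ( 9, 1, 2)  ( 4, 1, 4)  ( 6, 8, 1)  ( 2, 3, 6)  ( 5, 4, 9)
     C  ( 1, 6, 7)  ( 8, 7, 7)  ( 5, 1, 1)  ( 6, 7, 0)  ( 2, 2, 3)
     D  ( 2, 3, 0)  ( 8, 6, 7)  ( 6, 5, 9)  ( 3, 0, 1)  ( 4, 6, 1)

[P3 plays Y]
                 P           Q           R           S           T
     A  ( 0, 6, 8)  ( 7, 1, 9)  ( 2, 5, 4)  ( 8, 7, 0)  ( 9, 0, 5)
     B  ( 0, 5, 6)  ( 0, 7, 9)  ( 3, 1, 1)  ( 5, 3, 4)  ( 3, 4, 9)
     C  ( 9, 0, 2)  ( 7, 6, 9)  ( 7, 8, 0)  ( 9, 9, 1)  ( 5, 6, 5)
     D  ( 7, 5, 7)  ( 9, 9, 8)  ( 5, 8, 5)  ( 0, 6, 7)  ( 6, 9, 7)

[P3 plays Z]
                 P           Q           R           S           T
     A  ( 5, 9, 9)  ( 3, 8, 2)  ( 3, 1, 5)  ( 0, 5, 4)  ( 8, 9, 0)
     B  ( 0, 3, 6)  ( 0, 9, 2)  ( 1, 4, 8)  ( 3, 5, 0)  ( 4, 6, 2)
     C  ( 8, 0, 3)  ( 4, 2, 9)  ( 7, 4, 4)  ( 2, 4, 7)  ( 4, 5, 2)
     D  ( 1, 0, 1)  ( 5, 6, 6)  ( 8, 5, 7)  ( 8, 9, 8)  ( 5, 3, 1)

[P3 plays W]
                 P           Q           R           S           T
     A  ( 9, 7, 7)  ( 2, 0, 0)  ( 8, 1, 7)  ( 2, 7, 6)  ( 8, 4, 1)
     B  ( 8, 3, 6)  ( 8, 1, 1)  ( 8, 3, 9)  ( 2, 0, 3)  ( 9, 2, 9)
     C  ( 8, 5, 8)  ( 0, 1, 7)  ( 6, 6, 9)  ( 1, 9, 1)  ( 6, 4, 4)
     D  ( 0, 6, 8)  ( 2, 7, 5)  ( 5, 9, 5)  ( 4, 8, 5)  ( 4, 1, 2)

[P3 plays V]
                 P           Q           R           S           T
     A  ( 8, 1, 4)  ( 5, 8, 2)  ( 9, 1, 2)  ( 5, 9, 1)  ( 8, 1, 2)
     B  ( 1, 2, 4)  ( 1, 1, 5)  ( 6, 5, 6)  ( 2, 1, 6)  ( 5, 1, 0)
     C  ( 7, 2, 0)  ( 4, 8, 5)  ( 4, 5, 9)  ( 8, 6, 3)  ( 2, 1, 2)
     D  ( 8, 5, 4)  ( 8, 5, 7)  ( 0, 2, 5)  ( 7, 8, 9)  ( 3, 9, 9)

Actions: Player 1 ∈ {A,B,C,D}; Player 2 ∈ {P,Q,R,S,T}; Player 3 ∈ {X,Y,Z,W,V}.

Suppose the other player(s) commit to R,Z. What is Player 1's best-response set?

u_1(A vs R,Z) = 3
u_1(B vs R,Z) = 1
u_1(C vs R,Z) = 7
u_1(D vs R,Z) = 8
max payoff 8 at {D}

P1 best: {D}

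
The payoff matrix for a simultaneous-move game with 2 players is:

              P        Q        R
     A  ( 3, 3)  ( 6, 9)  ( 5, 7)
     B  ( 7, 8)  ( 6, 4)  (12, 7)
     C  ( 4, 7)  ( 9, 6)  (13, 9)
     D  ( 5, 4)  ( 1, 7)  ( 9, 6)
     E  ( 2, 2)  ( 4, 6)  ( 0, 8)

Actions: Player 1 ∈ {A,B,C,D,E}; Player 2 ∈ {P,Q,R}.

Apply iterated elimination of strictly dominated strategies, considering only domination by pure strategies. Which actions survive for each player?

Remaining: P1:{B,C} P2:{P,R}

P1 drop A (C beats it: P:4>3 Q:9>6 R:13>5)
P1 drop D (B beats it: P:7>5 Q:6>1 R:12>9)
P1 drop E (B beats it: P:7>2 Q:6>4 R:12>0)
P2 drop Q (P beats it: B:8>4 C:7>6)
P1→{B,C} P2→{P,R}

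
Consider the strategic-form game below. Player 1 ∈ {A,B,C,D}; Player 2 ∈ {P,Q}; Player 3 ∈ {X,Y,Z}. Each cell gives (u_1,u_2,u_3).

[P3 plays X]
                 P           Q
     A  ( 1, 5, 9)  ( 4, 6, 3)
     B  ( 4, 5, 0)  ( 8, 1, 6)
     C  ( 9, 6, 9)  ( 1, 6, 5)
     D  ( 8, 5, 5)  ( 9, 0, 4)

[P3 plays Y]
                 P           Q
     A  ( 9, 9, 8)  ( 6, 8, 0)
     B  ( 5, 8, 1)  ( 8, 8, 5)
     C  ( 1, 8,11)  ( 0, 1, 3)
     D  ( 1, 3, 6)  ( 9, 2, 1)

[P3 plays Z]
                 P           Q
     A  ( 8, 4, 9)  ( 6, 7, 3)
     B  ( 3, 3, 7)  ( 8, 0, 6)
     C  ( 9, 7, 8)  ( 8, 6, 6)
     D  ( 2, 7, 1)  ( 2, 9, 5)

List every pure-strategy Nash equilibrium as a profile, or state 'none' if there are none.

Equilibria: none

(A,P,X): not NE [P1→C gives 9>1; P2→Q gives 6>5]
(A,P,Y): not NE [P3→Z gives 9>8]
(A,P,Z): not NE [P1→C gives 9>8; P2→Q gives 7>4]
(A,Q,X): not NE [P1→D gives 9>4]
(A,Q,Y): not NE [P1→D gives 9>6; P2→P gives 9>8; P3→Z gives 3>0]
(A,Q,Z): not NE [P1→C gives 8>6]
(B,P,X): not NE [P1→C gives 9>4; P3→Z gives 7>0]
(B,P,Y): not NE [P1→A gives 9>5; P3→Z gives 7>1]
(B,P,Z): not NE [P1→C gives 9>3]
(B,Q,X): not NE [P1→D gives 9>8; P2→P gives 5>1]
(B,Q,Y): not NE [P1→D gives 9>8; P3→Z gives 6>5]
(B,Q,Z): not NE [P2→P gives 3>0]
(C,P,X): not NE [P3→Y gives 11>9]
(C,P,Y): not NE [P1→A gives 9>1]
(C,P,Z): not NE [P3→Y gives 11>8]
(C,Q,X): not NE [P1→D gives 9>1; P3→Z gives 6>5]
(C,Q,Y): not NE [P1→D gives 9>0; P2→P gives 8>1; P3→Z gives 6>3]
(C,Q,Z): not NE [P2→P gives 7>6]
(D,P,X): not NE [P1→C gives 9>8; P3→Y gives 6>5]
(D,P,Y): not NE [P1→A gives 9>1]
(D,P,Z): not NE [P1→C gives 9>2; P2→Q gives 9>7; P3→Y gives 6>1]
(D,Q,X): not NE [P2→P gives 5>0; P3→Z gives 5>4]
(D,Q,Y): not NE [P2→P gives 3>2; P3→Z gives 5>1]
(D,Q,Z): not NE [P1→C gives 8>2]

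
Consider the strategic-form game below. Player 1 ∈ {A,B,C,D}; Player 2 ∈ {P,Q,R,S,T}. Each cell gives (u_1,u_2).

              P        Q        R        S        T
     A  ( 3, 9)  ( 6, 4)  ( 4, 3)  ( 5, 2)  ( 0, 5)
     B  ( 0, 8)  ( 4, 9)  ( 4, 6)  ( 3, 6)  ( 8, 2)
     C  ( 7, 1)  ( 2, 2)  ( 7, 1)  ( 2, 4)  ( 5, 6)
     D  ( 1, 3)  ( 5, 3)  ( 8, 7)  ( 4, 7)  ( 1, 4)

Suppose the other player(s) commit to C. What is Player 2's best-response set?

BR_2 = {T}

u_2(P vs C) = 1
u_2(Q vs C) = 2
u_2(R vs C) = 1
u_2(S vs C) = 4
u_2(T vs C) = 6
max payoff 6 at {T}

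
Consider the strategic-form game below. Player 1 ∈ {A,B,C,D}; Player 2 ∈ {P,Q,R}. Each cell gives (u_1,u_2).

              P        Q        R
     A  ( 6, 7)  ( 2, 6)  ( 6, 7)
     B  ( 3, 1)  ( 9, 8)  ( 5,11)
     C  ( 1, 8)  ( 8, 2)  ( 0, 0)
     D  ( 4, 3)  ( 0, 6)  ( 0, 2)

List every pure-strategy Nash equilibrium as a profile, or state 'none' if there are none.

(A,P): NE
(A,Q): not NE [P1→B gives 9>2; P2→R gives 7>6]
(A,R): NE
(B,P): not NE [P1→A gives 6>3; P2→R gives 11>1]
(B,Q): not NE [P2→R gives 11>8]
(B,R): not NE [P1→A gives 6>5]
(C,P): not NE [P1→A gives 6>1]
(C,Q): not NE [P1→B gives 9>8; P2→P gives 8>2]
(C,R): not NE [P1→A gives 6>0; P2→P gives 8>0]
(D,P): not NE [P1→A gives 6>4; P2→Q gives 6>3]
(D,Q): not NE [P1→B gives 9>0]
(D,R): not NE [P1→A gives 6>0; P2→Q gives 6>2]

NE set: (A,P), (A,R)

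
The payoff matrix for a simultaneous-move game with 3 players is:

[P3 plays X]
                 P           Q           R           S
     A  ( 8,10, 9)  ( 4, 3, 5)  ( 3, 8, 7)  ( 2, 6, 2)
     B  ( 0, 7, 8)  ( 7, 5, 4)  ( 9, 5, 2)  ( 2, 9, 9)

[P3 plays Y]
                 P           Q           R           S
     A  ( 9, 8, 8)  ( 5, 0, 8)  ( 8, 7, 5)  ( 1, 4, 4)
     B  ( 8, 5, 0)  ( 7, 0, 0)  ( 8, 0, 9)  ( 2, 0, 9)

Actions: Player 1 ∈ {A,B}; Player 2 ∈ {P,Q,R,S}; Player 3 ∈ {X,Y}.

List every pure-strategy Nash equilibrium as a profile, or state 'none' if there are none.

(A,P,X): NE
(A,P,Y): not NE [P3→X gives 9>8]
(A,Q,X): not NE [P1→B gives 7>4; P2→P gives 10>3; P3→Y gives 8>5]
(A,Q,Y): not NE [P1→B gives 7>5; P2→P gives 8>0]
(A,R,X): not NE [P1→B gives 9>3; P2→P gives 10>8]
(A,R,Y): not NE [P2→P gives 8>7; P3→X gives 7>5]
(A,S,X): not NE [P2→P gives 10>6; P3→Y gives 4>2]
(A,S,Y): not NE [P1→B gives 2>1; P2→P gives 8>4]
(B,P,X): not NE [P1→A gives 8>0; P2→S gives 9>7]
(B,P,Y): not NE [P1→A gives 9>8; P3→X gives 8>0]
(B,Q,X): not NE [P2→S gives 9>5]
(B,Q,Y): not NE [P2→P gives 5>0; P3→X gives 4>0]
(B,R,X): not NE [P2→S gives 9>5; P3→Y gives 9>2]
(B,R,Y): not NE [P2→P gives 5>0]
(B,S,X): NE
(B,S,Y): not NE [P2→P gives 5>0]

Nash profiles: (A,P,X), (B,S,X)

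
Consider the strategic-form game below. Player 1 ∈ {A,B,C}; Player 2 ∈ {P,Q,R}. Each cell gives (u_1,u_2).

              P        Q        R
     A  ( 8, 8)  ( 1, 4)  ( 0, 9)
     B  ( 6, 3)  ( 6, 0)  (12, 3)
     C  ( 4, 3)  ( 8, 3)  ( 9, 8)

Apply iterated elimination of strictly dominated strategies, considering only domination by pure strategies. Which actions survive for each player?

P2 drop Q (R beats it: A:9>4 B:3>0 C:8>3)
P1 drop C (B beats it: P:6>4 R:12>9)
P1→{A,B} P2→{P,R}

IESDS → P1:{A,B} P2:{P,R}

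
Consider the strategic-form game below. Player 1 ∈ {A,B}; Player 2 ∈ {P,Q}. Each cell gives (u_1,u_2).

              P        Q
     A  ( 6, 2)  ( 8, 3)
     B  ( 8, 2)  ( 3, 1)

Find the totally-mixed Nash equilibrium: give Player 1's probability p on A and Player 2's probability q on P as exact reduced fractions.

P1 indiff ⇒ q·6+(1-q)·8 = q·8+(1-q)·3 ⇒ q(-2) = (1-q)(-5) ⇒ q = 5/7
P2 indiff ⇒ p·2+(1-p)·2 = p·3+(1-p)·1 ⇒ p(-1) = (1-p)(-1) ⇒ p = 1/2

(p,q) = (1/2, 5/7)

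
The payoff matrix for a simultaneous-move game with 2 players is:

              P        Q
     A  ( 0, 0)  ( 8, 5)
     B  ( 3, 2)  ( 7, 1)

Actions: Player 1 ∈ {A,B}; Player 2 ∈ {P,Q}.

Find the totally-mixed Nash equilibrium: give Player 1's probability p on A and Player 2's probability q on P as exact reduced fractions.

(p,q) = (1/6, 1/4)

P1 indiff ⇒ q·0+(1-q)·8 = q·3+(1-q)·7 ⇒ q(-3) = (1-q)(-1) ⇒ q = 1/4
P2 indiff ⇒ p·0+(1-p)·2 = p·5+(1-p)·1 ⇒ p(-5) = (1-p)(-1) ⇒ p = 1/6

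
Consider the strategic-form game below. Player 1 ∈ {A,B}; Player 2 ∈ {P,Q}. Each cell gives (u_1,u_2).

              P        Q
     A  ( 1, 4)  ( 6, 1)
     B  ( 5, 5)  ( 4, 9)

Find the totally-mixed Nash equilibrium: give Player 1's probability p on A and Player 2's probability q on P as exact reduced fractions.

P1 indiff ⇒ q·1+(1-q)·6 = q·5+(1-q)·4 ⇒ q(-4) = (1-q)(-2) ⇒ q = 1/3
P2 indiff ⇒ p·4+(1-p)·5 = p·1+(1-p)·9 ⇒ p(3) = (1-p)(4) ⇒ p = 4/7

p=4/7, q=1/3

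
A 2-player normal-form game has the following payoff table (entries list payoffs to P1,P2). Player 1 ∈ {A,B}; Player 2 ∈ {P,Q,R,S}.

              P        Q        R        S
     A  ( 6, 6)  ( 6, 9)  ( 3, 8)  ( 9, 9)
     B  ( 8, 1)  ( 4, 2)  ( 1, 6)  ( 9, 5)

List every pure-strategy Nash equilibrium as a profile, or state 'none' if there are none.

(A,P): not NE [P1→B gives 8>6; P2→S gives 9>6]
(A,Q): NE
(A,R): not NE [P2→S gives 9>8]
(A,S): NE
(B,P): not NE [P2→R gives 6>1]
(B,Q): not NE [P1→A gives 6>4; P2→R gives 6>2]
(B,R): not NE [P1→A gives 3>1]
(B,S): not NE [P2→R gives 6>5]

PSNE = {(A,Q), (A,S)}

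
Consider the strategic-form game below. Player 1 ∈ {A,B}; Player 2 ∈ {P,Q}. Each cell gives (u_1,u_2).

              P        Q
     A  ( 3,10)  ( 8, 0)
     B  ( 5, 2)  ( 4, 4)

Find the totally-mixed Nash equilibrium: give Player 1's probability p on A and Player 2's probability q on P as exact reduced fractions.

p=1/6, q=2/3

P1 indiff ⇒ q·3+(1-q)·8 = q·5+(1-q)·4 ⇒ q(-2) = (1-q)(-4) ⇒ q = 2/3
P2 indiff ⇒ p·10+(1-p)·2 = p·0+(1-p)·4 ⇒ p(10) = (1-p)(2) ⇒ p = 1/6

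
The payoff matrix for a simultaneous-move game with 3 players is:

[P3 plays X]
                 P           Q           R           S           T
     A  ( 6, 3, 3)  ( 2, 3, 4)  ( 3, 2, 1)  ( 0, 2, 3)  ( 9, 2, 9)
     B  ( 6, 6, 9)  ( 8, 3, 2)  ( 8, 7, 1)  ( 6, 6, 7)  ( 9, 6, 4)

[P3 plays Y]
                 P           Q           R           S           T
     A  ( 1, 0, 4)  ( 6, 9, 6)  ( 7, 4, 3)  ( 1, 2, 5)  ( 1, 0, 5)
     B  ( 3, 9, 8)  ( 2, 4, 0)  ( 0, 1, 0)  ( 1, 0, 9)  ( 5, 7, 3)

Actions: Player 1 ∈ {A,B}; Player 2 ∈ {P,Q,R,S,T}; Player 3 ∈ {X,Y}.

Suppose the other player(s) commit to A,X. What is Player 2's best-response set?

P2 best: {P,Q}

u_2(P vs A,X) = 3
u_2(Q vs A,X) = 3
u_2(R vs A,X) = 2
u_2(S vs A,X) = 2
u_2(T vs A,X) = 2
max payoff 3 at {P,Q}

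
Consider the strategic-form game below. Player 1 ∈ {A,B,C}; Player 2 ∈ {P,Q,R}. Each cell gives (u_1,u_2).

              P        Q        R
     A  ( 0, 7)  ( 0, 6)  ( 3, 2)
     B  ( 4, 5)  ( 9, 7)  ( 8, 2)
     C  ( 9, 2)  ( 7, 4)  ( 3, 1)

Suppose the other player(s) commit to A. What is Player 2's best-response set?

u_2(P vs A) = 7
u_2(Q vs A) = 6
u_2(R vs A) = 2
max payoff 7 at {P}

argmax u_2 = {P}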